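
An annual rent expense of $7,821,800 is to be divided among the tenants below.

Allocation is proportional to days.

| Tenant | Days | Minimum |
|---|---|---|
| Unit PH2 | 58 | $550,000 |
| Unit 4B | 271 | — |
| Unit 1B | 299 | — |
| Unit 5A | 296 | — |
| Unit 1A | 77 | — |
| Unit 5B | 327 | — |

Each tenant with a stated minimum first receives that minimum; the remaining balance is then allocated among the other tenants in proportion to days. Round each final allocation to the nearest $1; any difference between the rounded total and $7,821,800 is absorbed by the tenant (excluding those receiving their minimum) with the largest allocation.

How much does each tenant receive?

Guaranteed amounts: Unit PH2 $550,000. Residual $7,271,800.
Residual split over remaining days 1,270: Unit 4B 1,551,699.06 → $1,551,699; Unit 1B 1,712,022.20 → $1,712,022; Unit 5A 1,694,844.72 → $1,694,845; Unit 1A 440,888.66 → $440,889; Unit 5B 1,872,345.35 → $1,872,345.

Unit PH2: $550,000 | Unit 4B: $1,551,699 | Unit 1B: $1,712,022 | Unit 5A: $1,694,845 | Unit 1A: $440,889 | Unit 5B: $1,872,345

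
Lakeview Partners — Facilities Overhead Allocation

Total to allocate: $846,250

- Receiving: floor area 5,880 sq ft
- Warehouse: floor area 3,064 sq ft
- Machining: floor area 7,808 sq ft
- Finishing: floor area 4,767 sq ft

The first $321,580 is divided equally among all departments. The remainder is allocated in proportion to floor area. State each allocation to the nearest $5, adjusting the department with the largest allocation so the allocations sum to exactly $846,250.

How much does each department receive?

Receiving: $223,760 · Warehouse: $155,100 · Machining: $270,765 · Finishing: $196,625

First tranche $321,580 split equally: $80,395 each.
Remainder $524,670 by floor area (total 21,519): Receiving 143,364.45 → $143,365; Warehouse 74,705.56 → $74,705; Machining 190,372.39 → $190,370; Finishing 116,227.61 → $116,230.
Totals: Receiving $80,395 + $143,365 = $223,760; Warehouse $80,395 + $74,705 = $155,100; Machining $80,395 + $190,370 = $270,765; Finishing $80,395 + $116,230 = $196,625.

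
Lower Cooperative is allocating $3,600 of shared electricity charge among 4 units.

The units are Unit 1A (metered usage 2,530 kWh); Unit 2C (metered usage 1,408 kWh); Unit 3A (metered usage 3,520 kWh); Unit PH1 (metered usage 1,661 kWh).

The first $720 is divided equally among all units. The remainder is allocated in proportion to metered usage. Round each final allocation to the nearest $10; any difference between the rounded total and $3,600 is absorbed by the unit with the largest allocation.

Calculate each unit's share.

First tranche $720 split equally: $180 each.
Remainder $2,880 by metered usage (total 9,119): Unit 1A 799.03 → $800; Unit 2C 444.68 → $440; Unit 3A 1,111.70 → $1,110; Unit PH1 524.58 → $520.
Rounding difference +$10 on remainder applied to Unit 3A.
Totals: Unit 1A $180 + $800 = $980; Unit 2C $180 + $440 = $620; Unit 3A $180 + $1,120 = $1,300; Unit PH1 $180 + $520 = $700.

Unit 1A: $980 | Unit 2C: $620 | Unit 3A: $1,300 | Unit PH1: $700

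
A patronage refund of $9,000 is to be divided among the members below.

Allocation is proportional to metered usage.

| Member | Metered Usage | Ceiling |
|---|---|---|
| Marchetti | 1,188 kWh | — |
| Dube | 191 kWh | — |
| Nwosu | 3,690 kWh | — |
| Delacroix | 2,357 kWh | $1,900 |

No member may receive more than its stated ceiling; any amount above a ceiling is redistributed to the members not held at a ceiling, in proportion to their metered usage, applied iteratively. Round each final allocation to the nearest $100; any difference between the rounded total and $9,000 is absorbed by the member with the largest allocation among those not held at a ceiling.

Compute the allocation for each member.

Total metered usage = 7,426.
Unconstrained shares: Marchetti 1,439.81; Dube 231.48; Nwosu 4,472.12; Delacroix 2,856.58.
Capped: Delacroix ($1,900); residual $7,100 reallocated over remaining metered usage 5,069.
Shares after redistribution: Marchetti 1,664.00 → $1,700; Dube 267.53 → $300; Nwosu 5,168.48 → $5,200.
Rounding difference −$100 applied to Nwosu → $5,100.

Marchetti: $1,700 | Dube: $300 | Nwosu: $5,100 | Delacroix: $1,900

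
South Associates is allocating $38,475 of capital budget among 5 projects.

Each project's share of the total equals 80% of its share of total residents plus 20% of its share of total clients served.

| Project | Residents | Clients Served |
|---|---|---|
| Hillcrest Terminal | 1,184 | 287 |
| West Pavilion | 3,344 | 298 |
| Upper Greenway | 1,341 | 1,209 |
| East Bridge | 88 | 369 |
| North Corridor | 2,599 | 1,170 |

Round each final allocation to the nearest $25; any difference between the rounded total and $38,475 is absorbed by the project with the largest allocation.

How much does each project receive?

Totals — residents 8,556, clients served 3,333.
Composite weights (80% residents + 20% clients served): Hillcrest Terminal 0.1279; West Pavilion 0.3306; Upper Greenway 0.1979; East Bridge 0.0304; North Corridor 0.3132.
Proportional shares: Hillcrest Terminal 4,922.02; West Pavilion 12,717.96; Upper Greenway 7,615.47; East Bridge 1,168.50; North Corridor 12,051.05.
At nearest $25: Hillcrest Terminal $4,925; West Pavilion $12,725; Upper Greenway $7,625; East Bridge $1,175; North Corridor $12,050. Sum = $38,500.
Difference $38,475 − $38,500 = −$25 applied to largest allocation (West Pavilion): West Pavilion becomes $12,700.

Hillcrest Terminal: $4,925 | West Pavilion: $12,700 | Upper Greenway: $7,625 | East Bridge: $1,175 | North Corridor: $12,050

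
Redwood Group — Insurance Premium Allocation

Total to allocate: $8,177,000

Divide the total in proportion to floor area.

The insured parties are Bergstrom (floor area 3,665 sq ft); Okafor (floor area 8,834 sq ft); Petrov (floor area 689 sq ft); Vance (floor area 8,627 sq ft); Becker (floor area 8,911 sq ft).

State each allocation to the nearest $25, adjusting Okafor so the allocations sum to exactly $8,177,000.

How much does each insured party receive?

Combined floor area = 30,726.
Pro-rata amounts: Bergstrom 3,665/30,726 × $8,177,000 = 975,353.28; Okafor 8,834/30,726 × $8,177,000 = 2,350,960.68; Petrov 689/30,726 × $8,177,000 = 183,361.09; Vance 8,627/30,726 × $8,177,000 = 2,295,872.52; Becker 8,911/30,726 × $8,177,000 = 2,371,452.42.
At nearest $25: Bergstrom $975,350; Okafor $2,350,950; Petrov $183,350; Vance $2,295,875; Becker $2,371,450. Sum = $8,176,975.
Difference $8,177,000 − $8,176,975 = +$25 applied to Okafor: Okafor becomes $2,350,975.

Bergstrom: $975,350; Okafor: $2,350,975; Petrov: $183,350; Vance: $2,295,875; Becker: $2,371,450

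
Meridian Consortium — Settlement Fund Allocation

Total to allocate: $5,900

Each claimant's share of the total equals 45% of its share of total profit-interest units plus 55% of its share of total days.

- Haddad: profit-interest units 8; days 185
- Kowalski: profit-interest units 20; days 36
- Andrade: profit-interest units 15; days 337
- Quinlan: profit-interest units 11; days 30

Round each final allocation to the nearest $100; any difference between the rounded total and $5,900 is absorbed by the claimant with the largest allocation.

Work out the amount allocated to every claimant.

Haddad: $1,400 | Kowalski: $1,200 | Andrade: $2,600 | Quinlan: $700

Profit-interest units total 54; days total 588.
Combined weights (45% profit-interest units + 55% days): Haddad 0.2397; Kowalski 0.2003; Andrade 0.4402; Quinlan 0.1197.
Proportional shares: Haddad 1,414.29; Kowalski 1,182.01; Andrade 2,597.30; Quinlan 706.39.
After rounding ($100): Haddad $1,400; Kowalski $1,200; Andrade $2,600; Quinlan $700. Sum = $5,900.
No rounding difference to absorb.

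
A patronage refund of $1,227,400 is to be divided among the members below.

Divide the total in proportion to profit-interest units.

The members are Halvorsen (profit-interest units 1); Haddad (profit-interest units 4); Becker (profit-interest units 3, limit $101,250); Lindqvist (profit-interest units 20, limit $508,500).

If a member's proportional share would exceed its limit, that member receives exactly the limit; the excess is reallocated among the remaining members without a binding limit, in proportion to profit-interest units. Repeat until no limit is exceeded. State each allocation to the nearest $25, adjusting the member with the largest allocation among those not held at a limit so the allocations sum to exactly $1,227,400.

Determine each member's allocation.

Sum of profit-interest units: 28.
Unconstrained shares: Halvorsen 43,835.71; Haddad 175,342.86; Becker 131,507.14; Lindqvist 876,714.29.
Cap binds for Becker ($101,250), Lindqvist ($508,500); balance $617,650 reallocated over remaining profit-interest units 5.
Shares after redistribution: Halvorsen 123,530.00 → $123,525; Haddad 494,120.00 → $494,125.

Halvorsen: $123,525 · Haddad: $494,125 · Becker: $101,250 · Lindqvist: $508,500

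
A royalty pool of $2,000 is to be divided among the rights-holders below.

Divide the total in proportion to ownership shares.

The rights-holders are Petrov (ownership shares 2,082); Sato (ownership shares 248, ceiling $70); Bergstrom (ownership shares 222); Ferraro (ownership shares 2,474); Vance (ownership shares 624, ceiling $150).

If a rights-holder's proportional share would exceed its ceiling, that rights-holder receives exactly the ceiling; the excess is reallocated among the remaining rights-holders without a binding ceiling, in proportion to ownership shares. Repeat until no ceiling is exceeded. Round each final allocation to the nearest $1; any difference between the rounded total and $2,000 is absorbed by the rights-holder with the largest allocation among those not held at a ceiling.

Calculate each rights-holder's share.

Sum of ownership shares: 5,650.
Proportional shares (ignoring caps): Petrov 736.99; Sato 87.79; Bergstrom 78.58; Ferraro 875.75; Vance 220.88.
Held at cap: Sato ($70), Vance ($150); balance $1,780 reallocated over remaining ownership shares 4,778.
Shares after redistribution: Petrov 775.63 → $776; Bergstrom 82.70 → $83; Ferraro 921.67 → $922.
Rounding difference −$1 applied to Ferraro → $921.

Petrov: $776; Sato: $70; Bergstrom: $83; Ferraro: $921; Vance: $150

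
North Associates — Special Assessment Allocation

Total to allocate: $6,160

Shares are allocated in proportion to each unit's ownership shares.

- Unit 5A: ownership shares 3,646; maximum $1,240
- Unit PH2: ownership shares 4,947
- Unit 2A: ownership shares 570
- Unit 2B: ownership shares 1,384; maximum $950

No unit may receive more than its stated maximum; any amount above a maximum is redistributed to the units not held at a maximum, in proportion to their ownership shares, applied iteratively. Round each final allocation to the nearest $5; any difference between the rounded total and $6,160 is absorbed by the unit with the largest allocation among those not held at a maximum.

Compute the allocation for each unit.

Total ownership shares = 10,547.
Pro-rata shares before constraints: Unit 5A 2,129.45; Unit PH2 2,889.31; Unit 2A 332.91; Unit 2B 808.33.
Held at cap: Unit 5A ($1,240); balance $4,920 reallocated over remaining ownership shares 6,901.
Held at cap: Unit 2B ($950); balance $3,970 reallocated over remaining ownership shares 5,517.
Redistributed shares: Unit PH2 3,559.83 → $3,560; Unit 2A 410.17 → $410.

Unit 5A: $1,240 · Unit PH2: $3,560 · Unit 2A: $410 · Unit 2B: $950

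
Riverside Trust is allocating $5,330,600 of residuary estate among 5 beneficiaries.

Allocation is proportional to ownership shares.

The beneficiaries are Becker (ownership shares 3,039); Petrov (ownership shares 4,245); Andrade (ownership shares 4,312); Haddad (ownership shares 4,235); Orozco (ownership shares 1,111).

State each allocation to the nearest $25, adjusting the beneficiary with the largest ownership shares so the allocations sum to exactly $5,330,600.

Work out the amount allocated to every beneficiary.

Becker: $956,175 | Petrov: $1,335,650 | Andrade: $1,356,700 | Haddad: $1,332,500 | Orozco: $349,575

Ownership shares total: 3,039 + 4,245 + 4,312 + 4,235 + 1,111 = 16,942.
Unrounded shares: Becker 956,185.42; Petrov 1,335,639.06; Andrade 1,356,719.82; Haddad 1,332,492.68; Orozco 349,563.01.
At nearest $25: Becker $956,175; Petrov $1,335,650; Andrade $1,356,725; Haddad $1,332,500; Orozco $349,575. Sum = $5,330,625.
Difference $5,330,600 − $5,330,625 = −$25 applied to largest ownership shares (Andrade): Andrade becomes $1,356,700.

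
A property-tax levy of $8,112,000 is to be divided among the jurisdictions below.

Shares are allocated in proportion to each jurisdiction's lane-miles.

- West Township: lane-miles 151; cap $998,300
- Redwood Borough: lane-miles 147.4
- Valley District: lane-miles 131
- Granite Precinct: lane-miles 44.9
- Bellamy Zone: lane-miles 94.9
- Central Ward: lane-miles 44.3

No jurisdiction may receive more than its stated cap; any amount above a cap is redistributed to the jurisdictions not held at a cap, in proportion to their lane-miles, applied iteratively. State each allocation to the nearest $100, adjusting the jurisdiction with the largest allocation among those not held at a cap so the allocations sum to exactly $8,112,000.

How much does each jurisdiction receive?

West Township: $998,300 | Redwood Borough: $2,267,100 | Valley District: $2,014,900 | Granite Precinct: $690,600 | Bellamy Zone: $1,459,700 | Central Ward: $681,400

Sum of lane-miles: 613.5.
Pro-rata shares before constraints: West Township 1,996,596.58; Redwood Borough 1,948,995.60; Valley District 1,732,146.70; Granite Precinct 593,689.98; Bellamy Zone 1,254,814.67; Central Ward 585,756.48.
Cap binds for West Township ($998,300); balance $7,113,700 reallocated over remaining lane-miles 462.5.
Shares after redistribution: Redwood Borough 2,267,155.42 → $2,267,200; Valley District 2,014,907.46 → $2,014,900; Granite Precinct 690,605.69 → $690,600; Bellamy Zone 1,459,654.34 → $1,459,700; Central Ward 681,377.10 → $681,400.
Rounding difference −$100 applied to Redwood Borough → $2,267,100.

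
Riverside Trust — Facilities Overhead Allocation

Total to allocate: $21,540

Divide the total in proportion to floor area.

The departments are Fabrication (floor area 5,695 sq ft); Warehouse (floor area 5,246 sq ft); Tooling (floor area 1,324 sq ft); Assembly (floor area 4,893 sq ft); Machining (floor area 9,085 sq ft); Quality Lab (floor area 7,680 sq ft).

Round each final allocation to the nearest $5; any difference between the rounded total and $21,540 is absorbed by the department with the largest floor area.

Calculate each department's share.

Fabrication: $3,615; Warehouse: $3,330; Tooling: $840; Assembly: $3,105; Machining: $5,775; Quality Lab: $4,875

Total floor area = 5,695 + 5,246 + 1,324 + 4,893 + 9,085 + 7,680 = 33,923.
Proportional shares: Fabrication 3,616.14; Warehouse 3,331.04; Tooling 840.70; Assembly 3,106.90; Machining 5,768.68; Quality Lab 4,876.55.
Rounded to nearest $5: Fabrication $3,615; Warehouse $3,330; Tooling $840; Assembly $3,105; Machining $5,770; Quality Lab $4,875. Sum = $21,535.
Difference $21,540 − $21,535 = +$5 applied to largest floor area (Machining): Machining becomes $5,775.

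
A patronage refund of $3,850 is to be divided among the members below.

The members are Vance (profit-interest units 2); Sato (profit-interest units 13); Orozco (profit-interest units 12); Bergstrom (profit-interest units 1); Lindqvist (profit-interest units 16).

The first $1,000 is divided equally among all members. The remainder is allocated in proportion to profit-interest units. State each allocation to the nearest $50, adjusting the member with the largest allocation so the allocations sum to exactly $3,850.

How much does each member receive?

First tranche $1,000 split equally: $200 each.
Remainder $2,850 by profit-interest units (total 44): Vance 129.55 → $150; Sato 842.05 → $850; Orozco 777.27 → $800; Bergstrom 64.77 → $50; Lindqvist 1,036.36 → $1,050.
Rounding difference −$50 on remainder applied to Lindqvist.
Totals: Vance $200 + $150 = $350; Sato $200 + $850 = $1,050; Orozco $200 + $800 = $1,000; Bergstrom $200 + $50 = $250; Lindqvist $200 + $1,000 = $1,200.

Vance: $350 · Sato: $1,050 · Orozco: $1,000 · Bergstrom: $250 · Lindqvist: $1,200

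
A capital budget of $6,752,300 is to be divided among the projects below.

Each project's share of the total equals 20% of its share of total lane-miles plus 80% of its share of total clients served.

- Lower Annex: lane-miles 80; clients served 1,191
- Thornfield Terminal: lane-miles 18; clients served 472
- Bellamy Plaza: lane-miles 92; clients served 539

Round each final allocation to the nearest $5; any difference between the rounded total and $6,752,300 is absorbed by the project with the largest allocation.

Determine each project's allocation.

Lower Annex: $3,490,320 | Thornfield Terminal: $1,285,825 | Bellamy Plaza: $1,976,155

Totals — lane-miles 190, clients served 2,202.
Blended shares (20% lane-miles + 80% clients served): Lower Annex 0.5169; Thornfield Terminal 0.1904; Bellamy Plaza 0.2927.
Pro-rata amounts: Lower Annex 3,490,318.39; Thornfield Terminal 1,285,825.91; Bellamy Plaza 1,976,155.70.
After rounding ($5): Lower Annex $3,490,320; Thornfield Terminal $1,285,825; Bellamy Plaza $1,976,155. Sum = $6,752,300.
No rounding difference to absorb.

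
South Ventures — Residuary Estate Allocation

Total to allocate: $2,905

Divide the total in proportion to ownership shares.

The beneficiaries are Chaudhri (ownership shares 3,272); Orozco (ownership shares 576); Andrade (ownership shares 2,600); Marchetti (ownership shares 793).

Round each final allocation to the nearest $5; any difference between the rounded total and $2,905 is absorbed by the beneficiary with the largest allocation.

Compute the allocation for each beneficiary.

Chaudhri: $1,310 · Orozco: $230 · Andrade: $1,045 · Marchetti: $320

Combined ownership shares = 7,241.
Unrounded shares: Chaudhri 3,272/7,241 × $2,905 = 1,312.69; Orozco 576/7,241 × $2,905 = 231.08; Andrade 2,600/7,241 × $2,905 = 1,043.09; Marchetti 793/7,241 × $2,905 = 318.14.
After rounding ($5): Chaudhri $1,315; Orozco $230; Andrade $1,045; Marchetti $320. Sum = $2,910.
Difference $2,905 − $2,910 = −$5 applied to largest allocation (Chaudhri): Chaudhri becomes $1,310.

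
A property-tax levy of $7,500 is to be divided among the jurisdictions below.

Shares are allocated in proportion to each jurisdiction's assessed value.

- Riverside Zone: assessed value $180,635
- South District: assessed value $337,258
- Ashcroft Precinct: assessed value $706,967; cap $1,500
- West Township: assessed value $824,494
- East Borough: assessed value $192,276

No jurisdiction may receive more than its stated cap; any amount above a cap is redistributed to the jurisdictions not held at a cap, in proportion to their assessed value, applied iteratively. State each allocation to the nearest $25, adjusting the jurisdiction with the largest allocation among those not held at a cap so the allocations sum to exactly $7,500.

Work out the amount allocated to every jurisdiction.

Sum of assessed value: 2,241,630.
Unconstrained shares: Riverside Zone 604.36; South District 1,128.39; Ashcroft Precinct 2,365.36; West Township 2,758.58; East Borough 643.31.
Capped: Ashcroft Precinct ($1,500); remaining pool $6,000 reallocated over remaining assessed value 1,534,663.
Redistributed shares: Riverside Zone 706.22 → $700; South District 1,318.56 → $1,325; West Township 3,223.49 → $3,225; East Borough 751.73 → $750.

Riverside Zone: $700 | South District: $1,325 | Ashcroft Precinct: $1,500 | West Township: $3,225 | East Borough: $750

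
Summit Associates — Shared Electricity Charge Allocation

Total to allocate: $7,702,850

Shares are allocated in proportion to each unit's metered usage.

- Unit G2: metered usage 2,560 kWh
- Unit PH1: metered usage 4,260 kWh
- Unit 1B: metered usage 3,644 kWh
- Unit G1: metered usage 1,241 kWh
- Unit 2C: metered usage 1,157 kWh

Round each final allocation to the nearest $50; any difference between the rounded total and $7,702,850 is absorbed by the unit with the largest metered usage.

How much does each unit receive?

Unit G2: $1,533,150; Unit PH1: $2,551,250; Unit 1B: $2,182,350; Unit G1: $743,200; Unit 2C: $692,900

Sum of metered usage: 2,560 + 4,260 + 3,644 + 1,241 + 1,157 = 12,862.
Proportional shares: Unit G2 1,533,143.83; Unit PH1 2,551,247.16; Unit 1B 2,182,334.43; Unit G1 743,215.43; Unit 2C 692,909.15.
Rounded to nearest $50: Unit G2 $1,533,150; Unit PH1 $2,551,250; Unit 1B $2,182,350; Unit G1 $743,200; Unit 2C $692,900. Sum = $7,702,850.
No rounding difference to absorb.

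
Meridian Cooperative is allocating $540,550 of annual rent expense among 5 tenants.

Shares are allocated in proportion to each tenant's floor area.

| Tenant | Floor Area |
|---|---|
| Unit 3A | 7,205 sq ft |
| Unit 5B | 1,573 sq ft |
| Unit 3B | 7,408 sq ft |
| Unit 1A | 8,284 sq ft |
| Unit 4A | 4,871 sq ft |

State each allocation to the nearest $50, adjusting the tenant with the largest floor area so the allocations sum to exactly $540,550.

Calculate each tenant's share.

Unit 3A: $132,750 · Unit 5B: $29,000 · Unit 3B: $136,500 · Unit 1A: $152,550 · Unit 4A: $89,750

Total floor area = 7,205 + 1,573 + 7,408 + 8,284 + 4,871 = 29,341.
Pro-rata amounts: Unit 3A 132,737.90; Unit 5B 28,979.42; Unit 3B 136,477.78; Unit 1A 152,616.35; Unit 4A 89,738.56.
Rounded to nearest $50: Unit 3A $132,750; Unit 5B $29,000; Unit 3B $136,500; Unit 1A $152,600; Unit 4A $89,750. Sum = $540,600.
Difference $540,550 − $540,600 = −$50 applied to largest floor area (Unit 1A): Unit 1A becomes $152,550.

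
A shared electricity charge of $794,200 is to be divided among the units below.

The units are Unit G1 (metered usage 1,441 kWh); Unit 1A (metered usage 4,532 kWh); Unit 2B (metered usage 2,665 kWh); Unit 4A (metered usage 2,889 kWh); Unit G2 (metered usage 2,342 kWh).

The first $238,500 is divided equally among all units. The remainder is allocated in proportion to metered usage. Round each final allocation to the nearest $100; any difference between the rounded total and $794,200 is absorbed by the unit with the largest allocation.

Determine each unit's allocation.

Unit G1: $105,400 | Unit 1A: $229,300 | Unit 2B: $154,500 | Unit 4A: $163,500 | Unit G2: $141,500

Equal tier: $238,500 ÷ 5 = $47,700 apiece.
Remainder $555,700 by metered usage (total 13,869): Unit G1 57,737.67 → $57,700; Unit 1A 181,587.17 → $181,600; Unit 2B 106,780.63 → $106,800; Unit 4A 115,755.81 → $115,800; Unit G2 93,838.73 → $93,800.
Totals: Unit G1 $47,700 + $57,700 = $105,400; Unit 1A $47,700 + $181,600 = $229,300; Unit 2B $47,700 + $106,800 = $154,500; Unit 4A $47,700 + $115,800 = $163,500; Unit G2 $47,700 + $93,800 = $141,500.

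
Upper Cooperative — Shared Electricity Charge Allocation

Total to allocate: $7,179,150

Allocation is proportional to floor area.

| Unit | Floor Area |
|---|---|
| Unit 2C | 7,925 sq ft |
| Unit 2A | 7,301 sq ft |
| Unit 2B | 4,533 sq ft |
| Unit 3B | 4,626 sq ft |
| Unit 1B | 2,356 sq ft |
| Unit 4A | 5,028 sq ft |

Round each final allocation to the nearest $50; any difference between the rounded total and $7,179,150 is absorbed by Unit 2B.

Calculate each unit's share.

Unit 2C: $1,790,900; Unit 2A: $1,649,900; Unit 2B: $1,024,300; Unit 3B: $1,045,400; Unit 1B: $532,400; Unit 4A: $1,136,250

Sum of floor area: 31,769.
Pro-rata amounts: Unit 2C 7,925/31,769 × $7,179,150 = 1,790,889.35; Unit 2A 7,301/31,769 × $7,179,150 = 1,649,878.00; Unit 2B 4,533/31,769 × $7,179,150 = 1,024,366.11; Unit 3B 4,626/31,769 × $7,179,150 = 1,045,382.22; Unit 1B 2,356/31,769 × $7,179,150 = 532,408.24; Unit 4A 5,028/31,769 × $7,179,150 = 1,136,226.08.
After rounding ($50): Unit 2C $1,790,900; Unit 2A $1,649,900; Unit 2B $1,024,350; Unit 3B $1,045,400; Unit 1B $532,400; Unit 4A $1,136,250. Sum = $7,179,200.
Difference $7,179,150 − $7,179,200 = −$50 applied to Unit 2B: Unit 2B becomes $1,024,300.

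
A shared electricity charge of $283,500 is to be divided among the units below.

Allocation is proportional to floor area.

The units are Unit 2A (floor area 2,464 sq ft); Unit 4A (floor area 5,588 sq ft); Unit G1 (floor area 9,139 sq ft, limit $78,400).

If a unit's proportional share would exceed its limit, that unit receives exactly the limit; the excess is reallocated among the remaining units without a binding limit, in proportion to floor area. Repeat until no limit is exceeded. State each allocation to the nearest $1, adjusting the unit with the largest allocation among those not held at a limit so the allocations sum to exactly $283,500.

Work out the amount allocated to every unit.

Unit 2A: $62,763 | Unit 4A: $142,337 | Unit G1: $78,400

Combined floor area = 17,191.
Proportional shares (ignoring caps): Unit 2A 40,634.29; Unit 4A 92,152.75; Unit G1 150,712.96.
Cap binds for Unit G1 ($78,400); remaining pool $205,100 reallocated over remaining floor area 8,052.
Remaining shares: Unit 2A 62,762.84 → $62,763; Unit 4A 142,337.16 → $142,337.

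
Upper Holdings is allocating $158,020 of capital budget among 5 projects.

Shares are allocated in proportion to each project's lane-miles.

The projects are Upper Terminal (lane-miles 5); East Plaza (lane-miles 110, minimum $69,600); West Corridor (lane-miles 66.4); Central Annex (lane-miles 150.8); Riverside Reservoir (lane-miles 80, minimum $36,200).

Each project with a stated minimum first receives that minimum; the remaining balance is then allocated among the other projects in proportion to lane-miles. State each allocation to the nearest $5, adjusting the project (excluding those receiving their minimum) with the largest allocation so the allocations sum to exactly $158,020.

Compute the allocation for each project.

Upper Terminal: $1,175; East Plaza: $69,600; West Corridor: $15,605; Central Annex: $35,440; Riverside Reservoir: $36,200

Fund the minimums — East Plaza $69,600; Riverside Reservoir $36,200. Remaining pool $52,220.
Remaining pool split over remaining lane-miles 222.2: Upper Terminal 1,175.07 → $1,175; West Corridor 15,604.90 → $15,605; Central Annex 35,440.04 → $35,440.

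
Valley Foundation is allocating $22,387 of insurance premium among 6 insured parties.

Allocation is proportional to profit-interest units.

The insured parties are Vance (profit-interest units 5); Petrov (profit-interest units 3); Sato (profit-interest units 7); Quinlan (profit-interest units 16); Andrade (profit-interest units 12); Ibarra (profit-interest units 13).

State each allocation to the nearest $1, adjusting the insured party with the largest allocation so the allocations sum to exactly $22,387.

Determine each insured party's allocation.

Sum of profit-interest units: 56.
Raw shares: Vance 5/56 × $22,387 = 1,998.84; Petrov 3/56 × $22,387 = 1,199.30; Sato 7/56 × $22,387 = 2,798.38; Quinlan 16/56 × $22,387 = 6,396.29; Andrade 12/56 × $22,387 = 4,797.21; Ibarra 13/56 × $22,387 = 5,196.98.
Rounded to nearest $1: Vance $1,999; Petrov $1,199; Sato $2,798; Quinlan $6,396; Andrade $4,797; Ibarra $5,197. Sum = $22,386.
Difference $22,387 − $22,386 = +$1 applied to largest allocation (Quinlan): Quinlan becomes $6,397.

Vance: $1,999; Petrov: $1,199; Sato: $2,798; Quinlan: $6,397; Andrade: $4,797; Ibarra: $5,197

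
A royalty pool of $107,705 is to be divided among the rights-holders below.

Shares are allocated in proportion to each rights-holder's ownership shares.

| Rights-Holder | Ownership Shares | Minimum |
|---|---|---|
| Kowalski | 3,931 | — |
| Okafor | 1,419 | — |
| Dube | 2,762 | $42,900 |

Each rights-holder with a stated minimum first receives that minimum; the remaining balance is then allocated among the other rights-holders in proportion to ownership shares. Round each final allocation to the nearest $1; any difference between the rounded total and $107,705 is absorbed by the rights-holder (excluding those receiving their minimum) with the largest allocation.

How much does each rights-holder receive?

Guaranteed amounts: Dube $42,900. Remaining pool $64,805.
Remaining pool split over remaining ownership shares 5,350: Kowalski 47,616.53 → $47,617; Okafor 17,188.47 → $17,188.

Kowalski: $47,617; Okafor: $17,188; Dube: $42,900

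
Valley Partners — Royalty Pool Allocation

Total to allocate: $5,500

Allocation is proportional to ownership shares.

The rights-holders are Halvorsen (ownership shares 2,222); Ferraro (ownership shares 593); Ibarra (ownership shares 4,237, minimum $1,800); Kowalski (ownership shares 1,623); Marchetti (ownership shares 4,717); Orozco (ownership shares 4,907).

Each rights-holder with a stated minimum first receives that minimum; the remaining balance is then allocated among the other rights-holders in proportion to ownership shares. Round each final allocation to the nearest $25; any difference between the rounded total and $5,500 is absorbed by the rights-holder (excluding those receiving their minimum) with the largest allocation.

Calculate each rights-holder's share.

Fund the minimums — Ibarra $1,800. Residual $3,700.
Residual split over remaining ownership shares 14,062: Halvorsen 584.65 → $575; Ferraro 156.03 → $150; Kowalski 427.04 → $425; Marchetti 1,241.14 → $1,250; Orozco 1,291.13 → $1,300.

Halvorsen: $575 | Ferraro: $150 | Ibarra: $1,800 | Kowalski: $425 | Marchetti: $1,250 | Orozco: $1,300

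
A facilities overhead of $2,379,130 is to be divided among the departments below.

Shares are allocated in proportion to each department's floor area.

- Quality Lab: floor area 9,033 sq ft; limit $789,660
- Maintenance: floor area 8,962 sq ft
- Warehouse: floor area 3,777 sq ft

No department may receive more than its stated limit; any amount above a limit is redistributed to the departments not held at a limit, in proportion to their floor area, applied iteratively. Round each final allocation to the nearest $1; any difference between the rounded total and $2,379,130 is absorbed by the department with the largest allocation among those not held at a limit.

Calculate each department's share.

Quality Lab: $789,660 · Maintenance: $1,118,206 · Warehouse: $471,264

Total floor area = 21,772.
Pro-rata shares before constraints: Quality Lab 987,078.88; Maintenance 979,320.37; Warehouse 412,730.76.
Capped: Quality Lab ($789,660); residual $1,589,470 reallocated over remaining floor area 12,739.
Remaining shares: Maintenance 1,118,206.31 → $1,118,206; Warehouse 471,263.69 → $471,264.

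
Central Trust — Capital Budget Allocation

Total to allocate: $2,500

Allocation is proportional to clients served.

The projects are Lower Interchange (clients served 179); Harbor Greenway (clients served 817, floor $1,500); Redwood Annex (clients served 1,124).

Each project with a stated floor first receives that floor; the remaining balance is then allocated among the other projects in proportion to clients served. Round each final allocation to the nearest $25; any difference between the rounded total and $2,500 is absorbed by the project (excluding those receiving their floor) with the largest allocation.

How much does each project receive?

Guaranteed amounts: Harbor Greenway $1,500. Residual $1,000.
Residual split over remaining clients served 1,303: Lower Interchange 137.38 → $125; Redwood Annex 862.62 → $875.

Lower Interchange: $125 | Harbor Greenway: $1,500 | Redwood Annex: $875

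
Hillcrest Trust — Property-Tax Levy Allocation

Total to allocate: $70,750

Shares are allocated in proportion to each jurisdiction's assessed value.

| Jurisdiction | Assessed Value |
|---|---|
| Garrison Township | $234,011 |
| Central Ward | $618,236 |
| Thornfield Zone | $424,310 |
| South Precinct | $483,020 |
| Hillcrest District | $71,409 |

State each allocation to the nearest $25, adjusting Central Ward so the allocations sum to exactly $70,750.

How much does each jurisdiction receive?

Garrison Township: $9,050 | Central Ward: $23,875 | Thornfield Zone: $16,400 | South Precinct: $18,675 | Hillcrest District: $2,750

Combined assessed value = 1,830,986.
Proportional shares: Garrison Township 234,011/1,830,986 × $70,750 = 9,042.27; Central Ward 618,236/1,830,986 × $70,750 = 23,888.88; Thornfield Zone 424,310/1,830,986 × $70,750 = 16,395.50; South Precinct 483,020/1,830,986 × $70,750 = 18,664.08; Hillcrest District 71,409/1,830,986 × $70,750 = 2,759.27.
After rounding ($25): Garrison Township $9,050; Central Ward $23,900; Thornfield Zone $16,400; South Precinct $18,675; Hillcrest District $2,750. Sum = $70,775.
Difference $70,750 − $70,775 = −$25 applied to Central Ward: Central Ward becomes $23,875.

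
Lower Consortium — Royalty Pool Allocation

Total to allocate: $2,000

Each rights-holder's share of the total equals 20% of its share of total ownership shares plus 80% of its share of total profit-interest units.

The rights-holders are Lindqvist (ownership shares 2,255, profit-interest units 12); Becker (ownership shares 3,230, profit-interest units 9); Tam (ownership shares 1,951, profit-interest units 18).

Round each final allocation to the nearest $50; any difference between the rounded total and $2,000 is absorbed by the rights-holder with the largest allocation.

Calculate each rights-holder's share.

Lindqvist: $600; Becker: $550; Tam: $850

Totals — ownership shares 7,436, profit-interest units 39.
Composite weights (20% ownership shares + 80% profit-interest units): Lindqvist 0.3068; Becker 0.2715; Tam 0.4217.
Raw shares: Lindqvist 613.61; Becker 542.98; Tam 843.41.
At nearest $50: Lindqvist $600; Becker $550; Tam $850. Sum = $2,000.
No rounding difference to absorb.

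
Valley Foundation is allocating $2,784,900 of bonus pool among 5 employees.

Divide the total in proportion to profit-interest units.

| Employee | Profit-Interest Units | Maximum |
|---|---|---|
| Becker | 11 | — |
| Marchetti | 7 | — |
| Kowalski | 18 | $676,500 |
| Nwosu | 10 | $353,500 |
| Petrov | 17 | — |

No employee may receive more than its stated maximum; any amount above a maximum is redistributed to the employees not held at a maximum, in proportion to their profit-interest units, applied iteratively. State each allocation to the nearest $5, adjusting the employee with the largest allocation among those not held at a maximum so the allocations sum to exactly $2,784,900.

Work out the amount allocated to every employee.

Becker: $551,540 | Marchetti: $350,980 | Kowalski: $676,500 | Nwosu: $353,500 | Petrov: $852,380

Sum of profit-interest units: 63.
Proportional shares (ignoring caps): Becker 486,252.38; Marchetti 309,433.33; Kowalski 795,685.71; Nwosu 442,047.62; Petrov 751,480.95.
Cap binds for Kowalski ($676,500), Nwosu ($353,500); remaining pool $1,754,900 reallocated over remaining profit-interest units 35.
Remaining shares: Becker 551,540.00 → $551,540; Marchetti 350,980.00 → $350,980; Petrov 852,380.00 → $852,380.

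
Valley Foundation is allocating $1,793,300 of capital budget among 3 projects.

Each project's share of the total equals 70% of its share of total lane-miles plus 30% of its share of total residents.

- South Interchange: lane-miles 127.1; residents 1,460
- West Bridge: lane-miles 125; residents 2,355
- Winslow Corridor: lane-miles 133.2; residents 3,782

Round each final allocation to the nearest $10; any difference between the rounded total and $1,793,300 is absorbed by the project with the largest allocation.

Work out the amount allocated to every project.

South Interchange: $517,480 · West Bridge: $574,020 · Winslow Corridor: $701,800

Lane-miles total 385.3; residents total 7,597.
Blended shares (70% lane-miles + 30% residents): South Interchange 0.2886; West Bridge 0.3201; Winslow Corridor 0.3913.
Raw shares: South Interchange 517,484.18; West Bridge 574,022.79; Winslow Corridor 701,793.03.
After rounding ($10): South Interchange $517,480; West Bridge $574,020; Winslow Corridor $701,790. Sum = $1,793,290.
Difference $1,793,300 − $1,793,290 = +$10 applied to largest allocation (Winslow Corridor): Winslow Corridor becomes $701,800.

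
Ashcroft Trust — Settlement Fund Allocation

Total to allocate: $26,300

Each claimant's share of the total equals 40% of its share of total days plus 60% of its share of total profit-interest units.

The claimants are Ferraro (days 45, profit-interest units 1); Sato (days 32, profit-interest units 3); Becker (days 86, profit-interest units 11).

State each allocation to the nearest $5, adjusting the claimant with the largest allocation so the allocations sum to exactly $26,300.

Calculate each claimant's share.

Totals — days 163, profit-interest units 15.
Composite weights (40% days + 60% profit-interest units): Ferraro 0.1504; Sato 0.1985; Becker 0.6510.
Pro-rata amounts: Ferraro 3,956.29; Sato 5,221.28; Becker 17,122.43.
Rounded to nearest $5: Ferraro $3,955; Sato $5,220; Becker $17,120. Sum = $26,295.
Difference $26,300 − $26,295 = +$5 applied to largest allocation (Becker): Becker becomes $17,125.

Ferraro: $3,955 · Sato: $5,220 · Becker: $17,125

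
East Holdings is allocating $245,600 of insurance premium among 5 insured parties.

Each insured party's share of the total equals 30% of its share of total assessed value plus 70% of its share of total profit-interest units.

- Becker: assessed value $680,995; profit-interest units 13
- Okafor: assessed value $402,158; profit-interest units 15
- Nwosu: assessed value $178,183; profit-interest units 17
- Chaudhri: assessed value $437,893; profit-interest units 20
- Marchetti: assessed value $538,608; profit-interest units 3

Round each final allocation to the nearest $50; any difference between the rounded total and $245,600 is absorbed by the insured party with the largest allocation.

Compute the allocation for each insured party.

Becker: $55,300 · Okafor: $51,150 · Nwosu: $48,850 · Chaudhri: $65,000 · Marchetti: $25,300

Totals — assessed value 2,237,837, profit-interest units 68.
Combined weights (30% assessed value + 70% profit-interest units): Becker 0.2251; Okafor 0.2083; Nwosu 0.1989; Chaudhri 0.2646; Marchetti 0.1031.
Raw shares: Becker 55,288.58; Okafor 51,164.44; Nwosu 48,846.61; Chaudhri 64,982.18; Marchetti 25,318.19.
At nearest $50: Becker $55,300; Okafor $51,150; Nwosu $48,850; Chaudhri $65,000; Marchetti $25,300. Sum = $245,600.
No rounding difference to absorb.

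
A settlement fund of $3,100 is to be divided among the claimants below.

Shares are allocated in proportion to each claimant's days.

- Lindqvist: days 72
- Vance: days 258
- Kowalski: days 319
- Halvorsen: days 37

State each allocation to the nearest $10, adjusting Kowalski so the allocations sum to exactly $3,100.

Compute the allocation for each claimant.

Lindqvist: $330 · Vance: $1,170 · Kowalski: $1,430 · Halvorsen: $170

Days total: 686.
Raw shares: Lindqvist 72/686 × $3,100 = 325.36; Vance 258/686 × $3,100 = 1,165.89; Kowalski 319/686 × $3,100 = 1,441.55; Halvorsen 37/686 × $3,100 = 167.20.
Rounded to nearest $10: Lindqvist $330; Vance $1,170; Kowalski $1,440; Halvorsen $170. Sum = $3,110.
Difference $3,100 − $3,110 = −$10 applied to Kowalski: Kowalski becomes $1,430.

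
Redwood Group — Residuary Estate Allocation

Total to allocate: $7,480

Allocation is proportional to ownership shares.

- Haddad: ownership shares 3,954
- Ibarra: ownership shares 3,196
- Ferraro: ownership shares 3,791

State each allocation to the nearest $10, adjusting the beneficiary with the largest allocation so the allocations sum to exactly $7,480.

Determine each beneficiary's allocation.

Haddad: $2,710 · Ibarra: $2,180 · Ferraro: $2,590

Sum of ownership shares: 10,941.
Proportional shares: Haddad 3,954/10,941 × $7,480 = 2,703.22; Ibarra 3,196/10,941 × $7,480 = 2,184.9995; Ferraro 3,791/10,941 × $7,480 = 2,591.78.
After rounding ($10): Haddad $2,700; Ibarra $2,180; Ferraro $2,590. Sum = $7,470.
Difference $7,480 − $7,470 = +$10 applied to largest allocation (Haddad): Haddad becomes $2,710.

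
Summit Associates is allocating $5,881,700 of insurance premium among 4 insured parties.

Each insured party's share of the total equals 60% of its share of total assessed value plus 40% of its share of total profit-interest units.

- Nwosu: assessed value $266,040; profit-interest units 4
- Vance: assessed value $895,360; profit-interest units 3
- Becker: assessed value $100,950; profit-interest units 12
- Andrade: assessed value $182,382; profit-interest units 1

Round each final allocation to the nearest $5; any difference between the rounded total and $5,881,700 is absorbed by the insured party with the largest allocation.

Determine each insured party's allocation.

Assessed value total 1,444,732; profit-interest units total 20.
Composite weights (60% assessed value + 40% profit-interest units): Nwosu 0.1905; Vance 0.4318; Becker 0.2819; Andrade 0.0957.
Pro-rata amounts: Nwosu 1,120,386.96; Vance 2,539,981.23; Becker 1,658,196.69; Andrade 563,135.12.
Rounded to nearest $5: Nwosu $1,120,385; Vance $2,539,980; Becker $1,658,195; Andrade $563,135. Sum = $5,881,695.
Difference $5,881,700 − $5,881,695 = +$5 applied to largest allocation (Vance): Vance becomes $2,539,985.

Nwosu: $1,120,385 | Vance: $2,539,985 | Becker: $1,658,195 | Andrade: $563,135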